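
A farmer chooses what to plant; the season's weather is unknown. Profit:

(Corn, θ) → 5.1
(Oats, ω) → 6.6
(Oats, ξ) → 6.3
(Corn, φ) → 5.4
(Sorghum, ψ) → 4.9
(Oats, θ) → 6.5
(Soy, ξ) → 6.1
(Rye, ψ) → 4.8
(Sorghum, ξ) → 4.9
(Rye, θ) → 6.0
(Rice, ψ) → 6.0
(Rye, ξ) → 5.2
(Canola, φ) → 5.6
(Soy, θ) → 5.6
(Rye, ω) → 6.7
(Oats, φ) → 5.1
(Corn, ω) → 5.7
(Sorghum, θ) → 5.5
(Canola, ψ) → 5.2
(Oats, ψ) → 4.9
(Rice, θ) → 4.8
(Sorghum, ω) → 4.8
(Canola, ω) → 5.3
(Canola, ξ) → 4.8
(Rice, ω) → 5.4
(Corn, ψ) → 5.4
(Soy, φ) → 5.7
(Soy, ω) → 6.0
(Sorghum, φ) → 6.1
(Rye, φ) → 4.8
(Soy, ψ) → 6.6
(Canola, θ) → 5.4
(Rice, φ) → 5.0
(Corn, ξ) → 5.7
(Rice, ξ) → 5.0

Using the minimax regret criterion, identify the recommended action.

Column bests: θ=6.5, φ=6.1, ψ=6.6, ω=6.7, ξ=6.3.
Oats regrets: 0.0, 1.0, 1.7, 0.1, 0.0 → max 1.7
Sorghum regrets: 1.0, 0.0, 1.7, 1.9, 1.4 → max 1.9
Soy regrets: 0.9, 0.4, 0.0, 0.7, 0.2 → max 0.9
Rice regrets: 1.7, 1.1, 0.6, 1.3, 1.3 → max 1.7
Canola regrets: 1.1, 0.5, 1.4, 1.4, 1.5 → max 1.5
Corn regrets: 1.4, 0.7, 1.2, 1.0, 0.6 → max 1.4
Rye regrets: 0.5, 1.3, 1.8, 0.0, 1.1 → max 1.8
Smallest max regret = 0.9 → Soy.

Soy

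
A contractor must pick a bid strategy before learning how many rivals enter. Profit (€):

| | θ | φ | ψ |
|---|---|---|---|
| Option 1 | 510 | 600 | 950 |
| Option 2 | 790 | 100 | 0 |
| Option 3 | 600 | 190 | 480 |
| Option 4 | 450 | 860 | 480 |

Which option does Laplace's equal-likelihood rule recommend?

Option 1

Row averages: Option 1=2060/3, Option 2=890/3, Option 3=1270/3, Option 4=1790/3
Highest average = 2060/3 → Option 1.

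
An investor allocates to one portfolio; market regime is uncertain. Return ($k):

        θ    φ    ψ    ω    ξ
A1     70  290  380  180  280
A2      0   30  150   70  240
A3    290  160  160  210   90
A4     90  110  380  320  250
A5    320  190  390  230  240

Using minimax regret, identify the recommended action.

Column bests: θ=320, φ=290, ψ=390, ω=320, ξ=280.
A1 regrets: 250, 0, 10, 140, 0 → max 250
A2 regrets: 320, 260, 240, 250, 40 → max 320
A3 regrets: 30, 130, 230, 110, 190 → max 230
A4 regrets: 230, 180, 10, 0, 30 → max 230
A5 regrets: 0, 100, 0, 90, 40 → max 100
Smallest max regret = 100 → A5.

A5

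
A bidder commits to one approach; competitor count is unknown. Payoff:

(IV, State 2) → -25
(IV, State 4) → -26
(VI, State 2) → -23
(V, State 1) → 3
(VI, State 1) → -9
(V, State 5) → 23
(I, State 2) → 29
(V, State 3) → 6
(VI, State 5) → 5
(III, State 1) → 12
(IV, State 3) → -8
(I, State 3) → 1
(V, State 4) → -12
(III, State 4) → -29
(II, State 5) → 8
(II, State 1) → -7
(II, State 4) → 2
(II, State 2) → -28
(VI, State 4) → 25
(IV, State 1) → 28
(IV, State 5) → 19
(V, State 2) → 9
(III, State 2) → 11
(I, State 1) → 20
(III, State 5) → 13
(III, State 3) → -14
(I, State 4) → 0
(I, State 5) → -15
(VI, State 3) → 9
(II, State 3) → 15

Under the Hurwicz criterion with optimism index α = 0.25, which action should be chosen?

I: 0.25·29 + 0.75·(-15) = -4
II: 0.25·15 + 0.75·(-28) = -17.25
III: 0.25·13 + 0.75·(-29) = -18.5
IV: 0.25·28 + 0.75·(-26) = -12.5
V: 0.25·23 + 0.75·(-12) = -3.25
VI: 0.25·25 + 0.75·(-23) = -11
Highest Hurwicz score = -3.25 → V.

V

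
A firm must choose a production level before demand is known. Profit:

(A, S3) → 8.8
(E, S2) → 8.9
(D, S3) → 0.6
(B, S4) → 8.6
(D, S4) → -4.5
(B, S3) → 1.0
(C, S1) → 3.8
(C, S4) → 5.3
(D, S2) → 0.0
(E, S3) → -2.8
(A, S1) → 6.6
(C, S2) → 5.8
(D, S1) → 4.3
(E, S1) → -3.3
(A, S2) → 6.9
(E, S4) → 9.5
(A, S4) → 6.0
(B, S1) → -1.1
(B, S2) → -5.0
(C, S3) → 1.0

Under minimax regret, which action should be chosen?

Column bests: S1=6.6, S2=8.9, S3=8.8, S4=9.5.
A regrets: 0.0, 2.0, 0.0, 3.5 → max 3.5
B regrets: 7.7, 13.9, 7.8, 0.9 → max 13.9
C regrets: 2.8, 3.1, 7.8, 4.2 → max 7.8
D regrets: 2.3, 8.9, 8.2, 14.0 → max 14.0
E regrets: 9.9, 0.0, 11.6, 0.0 → max 11.6
Smallest max regret = 3.5 → A.

A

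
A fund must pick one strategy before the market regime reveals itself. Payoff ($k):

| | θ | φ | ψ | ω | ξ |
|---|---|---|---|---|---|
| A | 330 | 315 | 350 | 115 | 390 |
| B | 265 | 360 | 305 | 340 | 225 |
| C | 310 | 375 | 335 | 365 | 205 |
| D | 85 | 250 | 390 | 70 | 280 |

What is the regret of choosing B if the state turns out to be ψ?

Best payoff under ψ is 390.
Regret = 390 − 305 = 85.

85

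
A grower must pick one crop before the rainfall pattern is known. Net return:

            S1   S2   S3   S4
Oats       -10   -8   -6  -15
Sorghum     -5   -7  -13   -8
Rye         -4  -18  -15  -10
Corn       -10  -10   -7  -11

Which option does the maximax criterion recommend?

Rye

Row maxima: Oats=-6, Sorghum=-5, Rye=-4, Corn=-7
Best best-case = -4 → Rye.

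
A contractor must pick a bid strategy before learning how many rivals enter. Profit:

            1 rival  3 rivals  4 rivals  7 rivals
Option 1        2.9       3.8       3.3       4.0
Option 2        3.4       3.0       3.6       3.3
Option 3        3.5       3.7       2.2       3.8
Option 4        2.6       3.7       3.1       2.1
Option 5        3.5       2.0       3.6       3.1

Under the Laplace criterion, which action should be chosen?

Option 1

Row averages: Option 1=3.5, Option 2=3.325, Option 3=3.3, Option 4=2.875, Option 5=3.05
Highest average = 3.5 → Option 1.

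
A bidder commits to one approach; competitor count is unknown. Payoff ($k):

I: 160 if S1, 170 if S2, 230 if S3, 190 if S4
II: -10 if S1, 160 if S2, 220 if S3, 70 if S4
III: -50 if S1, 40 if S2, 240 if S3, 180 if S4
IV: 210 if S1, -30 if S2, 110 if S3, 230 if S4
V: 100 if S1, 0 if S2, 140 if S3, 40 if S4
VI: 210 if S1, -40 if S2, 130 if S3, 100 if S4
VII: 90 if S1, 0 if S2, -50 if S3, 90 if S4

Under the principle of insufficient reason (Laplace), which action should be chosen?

I

Row averages: I=187.5, II=110, III=102.5, IV=130, V=70, VI=100, VII=32.5
Highest average = 187.5 → I.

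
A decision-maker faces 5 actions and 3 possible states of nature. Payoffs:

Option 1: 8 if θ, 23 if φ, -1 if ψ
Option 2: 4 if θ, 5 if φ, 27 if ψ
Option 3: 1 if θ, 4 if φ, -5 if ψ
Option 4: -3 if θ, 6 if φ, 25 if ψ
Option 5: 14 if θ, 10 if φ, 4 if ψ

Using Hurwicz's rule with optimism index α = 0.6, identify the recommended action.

Option 2

Option 1: 0.6·23 + 0.4·(-1) = 13.4
Option 2: 0.6·27 + 0.4·4 = 17.8
Option 3: 0.6·4 + 0.4·(-5) = 0.4
Option 4: 0.6·25 + 0.4·(-3) = 13.8
Option 5: 0.6·14 + 0.4·4 = 10
Highest Hurwicz score = 17.8 → Option 2.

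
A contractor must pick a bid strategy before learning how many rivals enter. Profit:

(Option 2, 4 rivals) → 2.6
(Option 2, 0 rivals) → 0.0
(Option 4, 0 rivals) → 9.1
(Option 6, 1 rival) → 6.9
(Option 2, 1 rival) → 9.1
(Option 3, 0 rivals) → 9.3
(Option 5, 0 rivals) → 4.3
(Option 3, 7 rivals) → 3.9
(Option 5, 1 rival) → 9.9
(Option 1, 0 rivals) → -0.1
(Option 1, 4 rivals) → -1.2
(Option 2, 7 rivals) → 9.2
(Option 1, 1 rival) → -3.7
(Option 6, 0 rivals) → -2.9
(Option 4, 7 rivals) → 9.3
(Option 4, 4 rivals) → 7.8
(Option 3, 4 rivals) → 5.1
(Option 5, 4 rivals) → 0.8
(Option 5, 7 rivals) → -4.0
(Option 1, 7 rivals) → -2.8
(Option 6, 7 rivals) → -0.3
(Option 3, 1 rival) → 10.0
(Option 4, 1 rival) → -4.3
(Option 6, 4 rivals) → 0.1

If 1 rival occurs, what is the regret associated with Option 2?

0.9

Best payoff under 1 rival is 10.0.
Regret = 10.0 − 9.1 = 0.9.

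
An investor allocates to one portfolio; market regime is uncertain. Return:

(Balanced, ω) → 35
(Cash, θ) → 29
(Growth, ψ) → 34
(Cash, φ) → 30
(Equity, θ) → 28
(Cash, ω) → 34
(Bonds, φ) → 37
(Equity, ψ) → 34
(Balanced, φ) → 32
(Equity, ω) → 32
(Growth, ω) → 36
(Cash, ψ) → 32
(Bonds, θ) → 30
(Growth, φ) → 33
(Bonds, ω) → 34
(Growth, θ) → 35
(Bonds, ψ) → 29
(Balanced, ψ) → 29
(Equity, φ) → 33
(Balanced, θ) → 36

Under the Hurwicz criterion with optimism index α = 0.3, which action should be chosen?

Growth: 0.3·36 + 0.7·33 = 33.9
Bonds: 0.3·37 + 0.7·29 = 31.4
Balanced: 0.3·36 + 0.7·29 = 31.1
Cash: 0.3·34 + 0.7·29 = 30.5
Equity: 0.3·34 + 0.7·28 = 29.8
Highest Hurwicz score = 33.9 → Growth.

Growth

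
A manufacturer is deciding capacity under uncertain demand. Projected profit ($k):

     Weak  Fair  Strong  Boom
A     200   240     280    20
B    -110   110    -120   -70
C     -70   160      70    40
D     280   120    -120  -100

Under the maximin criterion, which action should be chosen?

A

Row minima: A=20, B=-120, C=-70, D=-120
Best worst-case = 20 → A.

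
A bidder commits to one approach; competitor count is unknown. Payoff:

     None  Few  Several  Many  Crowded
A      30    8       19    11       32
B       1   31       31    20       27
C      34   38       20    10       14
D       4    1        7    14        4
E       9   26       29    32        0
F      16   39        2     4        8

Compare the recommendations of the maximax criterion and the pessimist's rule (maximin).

Row maxima: A=32, B=31, C=38, D=14, E=32, F=39
Best best-case = 39 → F.
Row minima: A=8, B=1, C=10, D=1, E=0, F=2
Best worst-case = 10 → C.

maximax → F; maximin → C (disagree)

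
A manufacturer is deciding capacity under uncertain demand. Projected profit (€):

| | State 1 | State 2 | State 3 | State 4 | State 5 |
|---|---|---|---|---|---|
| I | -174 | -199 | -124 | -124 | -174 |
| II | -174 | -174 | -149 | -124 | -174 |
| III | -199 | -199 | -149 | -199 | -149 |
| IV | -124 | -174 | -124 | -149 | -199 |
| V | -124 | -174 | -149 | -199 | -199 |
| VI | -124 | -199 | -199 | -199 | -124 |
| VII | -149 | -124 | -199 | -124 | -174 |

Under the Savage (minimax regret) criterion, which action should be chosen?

Column bests: State 1=-124, State 2=-124, State 3=-124, State 4=-124, State 5=-124.
I regrets: 50, 75, 0, 0, 50 → max 75
II regrets: 50, 50, 25, 0, 50 → max 50
III regrets: 75, 75, 25, 75, 25 → max 75
IV regrets: 0, 50, 0, 25, 75 → max 75
V regrets: 0, 50, 25, 75, 75 → max 75
VI regrets: 0, 75, 75, 75, 0 → max 75
VII regrets: 25, 0, 75, 0, 50 → max 75
Smallest max regret = 50 → II.

II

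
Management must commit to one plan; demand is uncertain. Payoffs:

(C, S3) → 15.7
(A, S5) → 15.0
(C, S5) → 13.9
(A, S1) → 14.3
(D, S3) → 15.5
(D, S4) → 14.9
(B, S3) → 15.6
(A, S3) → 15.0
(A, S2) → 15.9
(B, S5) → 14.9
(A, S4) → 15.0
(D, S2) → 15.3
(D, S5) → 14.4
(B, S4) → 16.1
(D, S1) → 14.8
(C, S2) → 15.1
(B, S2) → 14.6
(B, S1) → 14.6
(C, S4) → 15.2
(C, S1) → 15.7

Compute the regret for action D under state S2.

Best payoff under S2 is 15.9.
Regret = 15.9 − 15.3 = 0.6.

0.6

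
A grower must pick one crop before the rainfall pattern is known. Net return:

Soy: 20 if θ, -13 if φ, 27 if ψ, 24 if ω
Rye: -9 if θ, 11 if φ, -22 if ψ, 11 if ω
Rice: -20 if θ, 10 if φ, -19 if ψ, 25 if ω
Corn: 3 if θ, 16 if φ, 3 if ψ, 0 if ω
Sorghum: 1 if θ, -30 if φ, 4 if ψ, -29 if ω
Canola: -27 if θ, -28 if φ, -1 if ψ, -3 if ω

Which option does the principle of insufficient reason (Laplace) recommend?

Row averages: Soy=14.5, Rye=-2.25, Rice=-1, Corn=5.5, Sorghum=-13.5, Canola=-14.75
Highest average = 14.5 → Soy.

Soy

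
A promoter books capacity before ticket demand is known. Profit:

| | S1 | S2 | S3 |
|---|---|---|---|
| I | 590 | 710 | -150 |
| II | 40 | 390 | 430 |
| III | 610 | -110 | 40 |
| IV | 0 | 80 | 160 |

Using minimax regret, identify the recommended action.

Column bests: S1=610, S2=710, S3=430.
I regrets: 20, 0, 580 → max 580
II regrets: 570, 320, 0 → max 570
III regrets: 0, 820, 390 → max 820
IV regrets: 610, 630, 270 → max 630
Smallest max regret = 570 → II.

II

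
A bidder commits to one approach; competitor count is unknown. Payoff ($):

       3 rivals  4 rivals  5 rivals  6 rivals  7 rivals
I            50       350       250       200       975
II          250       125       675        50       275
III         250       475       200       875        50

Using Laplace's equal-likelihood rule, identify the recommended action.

III

Row averages: I=365, II=275, III=370
Highest average = 370 → III.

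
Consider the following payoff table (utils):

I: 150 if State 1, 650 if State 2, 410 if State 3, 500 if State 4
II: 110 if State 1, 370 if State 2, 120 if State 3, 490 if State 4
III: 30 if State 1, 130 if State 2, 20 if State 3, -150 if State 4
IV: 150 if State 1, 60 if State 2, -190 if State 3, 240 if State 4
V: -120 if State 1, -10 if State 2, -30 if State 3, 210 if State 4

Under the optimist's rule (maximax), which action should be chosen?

Row maxima: I=650, II=490, III=130, IV=240, V=210
Best best-case = 650 → I.

I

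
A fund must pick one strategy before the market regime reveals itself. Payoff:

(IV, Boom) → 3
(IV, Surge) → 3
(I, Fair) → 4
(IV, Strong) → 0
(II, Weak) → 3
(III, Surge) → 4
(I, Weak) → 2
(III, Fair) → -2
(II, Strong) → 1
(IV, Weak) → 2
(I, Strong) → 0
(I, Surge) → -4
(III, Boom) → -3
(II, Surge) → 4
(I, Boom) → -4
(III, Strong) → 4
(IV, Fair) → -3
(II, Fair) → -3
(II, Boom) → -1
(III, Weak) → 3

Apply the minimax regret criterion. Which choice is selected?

III

Column bests: Weak=3, Fair=4, Strong=4, Boom=3, Surge=4.
I regrets: 1, 0, 4, 7, 8 → max 8
II regrets: 0, 7, 3, 4, 0 → max 7
III regrets: 0, 6, 0, 6, 0 → max 6
IV regrets: 1, 7, 4, 0, 1 → max 7
Smallest max regret = 6 → III.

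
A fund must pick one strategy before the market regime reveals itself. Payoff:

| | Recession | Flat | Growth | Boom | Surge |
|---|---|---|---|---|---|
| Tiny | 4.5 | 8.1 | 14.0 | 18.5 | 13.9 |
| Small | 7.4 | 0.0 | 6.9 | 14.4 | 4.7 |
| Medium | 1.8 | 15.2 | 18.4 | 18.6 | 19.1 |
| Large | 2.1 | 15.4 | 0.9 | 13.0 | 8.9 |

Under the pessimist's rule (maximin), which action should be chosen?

Row minima: Tiny=4.5, Small=0.0, Medium=1.8, Large=0.9
Best worst-case = 4.5 → Tiny.

Tiny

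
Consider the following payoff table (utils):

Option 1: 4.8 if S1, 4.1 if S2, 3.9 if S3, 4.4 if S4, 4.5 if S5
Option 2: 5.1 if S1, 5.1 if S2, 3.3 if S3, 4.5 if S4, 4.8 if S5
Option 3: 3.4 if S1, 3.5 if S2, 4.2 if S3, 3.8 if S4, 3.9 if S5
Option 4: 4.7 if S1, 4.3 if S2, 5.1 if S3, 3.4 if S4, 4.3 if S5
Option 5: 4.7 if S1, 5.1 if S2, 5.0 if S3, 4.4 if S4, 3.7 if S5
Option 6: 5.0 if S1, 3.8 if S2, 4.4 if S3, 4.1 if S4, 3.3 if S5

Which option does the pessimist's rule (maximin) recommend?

Option 1

Row minima: Option 1=3.9, Option 2=3.3, Option 3=3.4, Option 4=3.4, Option 5=3.7, Option 6=3.3
Best worst-case = 3.9 → Option 1.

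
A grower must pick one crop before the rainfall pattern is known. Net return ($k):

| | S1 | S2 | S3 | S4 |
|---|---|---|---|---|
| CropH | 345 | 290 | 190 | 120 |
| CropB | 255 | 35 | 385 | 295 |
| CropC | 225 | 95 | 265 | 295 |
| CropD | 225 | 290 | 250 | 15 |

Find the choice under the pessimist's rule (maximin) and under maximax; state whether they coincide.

Row minima: CropH=120, CropB=35, CropC=95, CropD=15
Best worst-case = 120 → CropH.
Row maxima: CropH=345, CropB=385, CropC=295, CropD=290
Best best-case = 385 → CropB.

maximin → CropH; maximax → CropB (disagree)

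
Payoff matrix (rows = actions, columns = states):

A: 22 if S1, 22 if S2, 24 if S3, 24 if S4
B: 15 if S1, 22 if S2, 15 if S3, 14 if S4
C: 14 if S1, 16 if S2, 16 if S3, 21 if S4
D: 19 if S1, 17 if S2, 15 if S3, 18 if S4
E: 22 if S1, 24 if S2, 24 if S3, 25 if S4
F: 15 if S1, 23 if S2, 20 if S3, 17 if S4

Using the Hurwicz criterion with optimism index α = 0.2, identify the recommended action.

E

A: 0.2·24 + 0.8·22 = 22.4
B: 0.2·22 + 0.8·14 = 15.6
C: 0.2·21 + 0.8·14 = 15.4
D: 0.2·19 + 0.8·15 = 15.8
E: 0.2·25 + 0.8·22 = 22.6
F: 0.2·23 + 0.8·15 = 16.6
Highest Hurwicz score = 22.6 → E.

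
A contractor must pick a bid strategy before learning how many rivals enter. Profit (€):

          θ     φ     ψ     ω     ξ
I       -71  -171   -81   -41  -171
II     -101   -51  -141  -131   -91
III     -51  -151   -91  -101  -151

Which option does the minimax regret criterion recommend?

Column bests: θ=-51, φ=-51, ψ=-81, ω=-41, ξ=-91.
I regrets: 20, 120, 0, 0, 80 → max 120
II regrets: 50, 0, 60, 90, 0 → max 90
III regrets: 0, 100, 10, 60, 60 → max 100
Smallest max regret = 90 → II.

II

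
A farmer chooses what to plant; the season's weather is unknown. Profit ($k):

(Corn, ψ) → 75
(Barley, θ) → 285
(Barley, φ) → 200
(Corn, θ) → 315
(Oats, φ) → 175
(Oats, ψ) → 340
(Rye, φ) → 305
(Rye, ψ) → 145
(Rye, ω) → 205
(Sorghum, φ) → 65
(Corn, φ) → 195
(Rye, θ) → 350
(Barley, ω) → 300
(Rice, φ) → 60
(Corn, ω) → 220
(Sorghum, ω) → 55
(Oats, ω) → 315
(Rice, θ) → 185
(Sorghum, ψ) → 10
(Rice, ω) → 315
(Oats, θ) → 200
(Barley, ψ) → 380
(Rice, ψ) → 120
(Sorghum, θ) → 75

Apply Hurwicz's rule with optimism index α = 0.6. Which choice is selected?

Barley: 0.6·380 + 0.4·200 = 308
Rye: 0.6·350 + 0.4·145 = 268
Corn: 0.6·315 + 0.4·75 = 219
Sorghum: 0.6·75 + 0.4·10 = 49
Rice: 0.6·315 + 0.4·60 = 213
Oats: 0.6·340 + 0.4·175 = 274
Highest Hurwicz score = 308 → Barley.

Barley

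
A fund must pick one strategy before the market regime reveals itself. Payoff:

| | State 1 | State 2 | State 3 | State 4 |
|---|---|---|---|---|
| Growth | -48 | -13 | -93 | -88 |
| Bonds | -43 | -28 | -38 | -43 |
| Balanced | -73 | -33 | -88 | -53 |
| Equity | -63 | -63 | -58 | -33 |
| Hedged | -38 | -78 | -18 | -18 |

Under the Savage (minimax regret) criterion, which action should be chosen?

Bonds

Column bests: State 1=-38, State 2=-13, State 3=-18, State 4=-18.
Growth regrets: 10, 0, 75, 70 → max 75
Bonds regrets: 5, 15, 20, 25 → max 25
Balanced regrets: 35, 20, 70, 35 → max 70
Equity regrets: 25, 50, 40, 15 → max 50
Hedged regrets: 0, 65, 0, 0 → max 65
Smallest max regret = 25 → Bonds.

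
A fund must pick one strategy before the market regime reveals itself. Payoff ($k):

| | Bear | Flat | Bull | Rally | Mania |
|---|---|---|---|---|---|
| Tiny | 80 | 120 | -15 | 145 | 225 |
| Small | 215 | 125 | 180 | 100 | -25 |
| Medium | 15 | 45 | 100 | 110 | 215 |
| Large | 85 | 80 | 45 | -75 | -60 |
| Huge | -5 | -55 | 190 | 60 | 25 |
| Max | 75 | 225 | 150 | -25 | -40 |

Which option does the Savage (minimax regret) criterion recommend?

Medium

Column bests: Bear=215, Flat=225, Bull=190, Rally=145, Mania=225.
Tiny regrets: 135, 105, 205, 0, 0 → max 205
Small regrets: 0, 100, 10, 45, 250 → max 250
Medium regrets: 200, 180, 90, 35, 10 → max 200
Large regrets: 130, 145, 145, 220, 285 → max 285
Huge regrets: 220, 280, 0, 85, 200 → max 280
Max regrets: 140, 0, 40, 170, 265 → max 265
Smallest max regret = 200 → Medium.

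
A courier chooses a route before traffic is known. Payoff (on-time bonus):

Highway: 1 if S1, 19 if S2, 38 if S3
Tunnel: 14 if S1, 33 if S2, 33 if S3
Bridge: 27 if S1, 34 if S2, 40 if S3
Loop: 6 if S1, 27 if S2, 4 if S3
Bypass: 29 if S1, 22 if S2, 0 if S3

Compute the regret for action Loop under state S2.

7

Best payoff under S2 is 34.
Regret = 34 − 27 = 7.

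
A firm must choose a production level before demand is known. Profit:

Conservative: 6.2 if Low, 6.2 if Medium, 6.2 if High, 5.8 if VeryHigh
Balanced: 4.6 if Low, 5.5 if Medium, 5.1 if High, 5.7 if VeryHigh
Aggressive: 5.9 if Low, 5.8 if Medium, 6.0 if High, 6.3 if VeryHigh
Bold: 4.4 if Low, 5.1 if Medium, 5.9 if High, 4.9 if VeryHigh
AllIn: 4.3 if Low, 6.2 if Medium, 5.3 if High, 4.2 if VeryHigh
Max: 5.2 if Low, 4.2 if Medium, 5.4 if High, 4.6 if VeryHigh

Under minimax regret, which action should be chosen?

Aggressive

Column bests: Low=6.2, Medium=6.2, High=6.2, VeryHigh=6.3.
Conservative regrets: 0.0, 0.0, 0.0, 0.5 → max 0.5
Balanced regrets: 1.6, 0.7, 1.1, 0.6 → max 1.6
Aggressive regrets: 0.3, 0.4, 0.2, 0.0 → max 0.4
Bold regrets: 1.8, 1.1, 0.3, 1.4 → max 1.8
AllIn regrets: 1.9, 0.0, 0.9, 2.1 → max 2.1
Max regrets: 1.0, 2.0, 0.8, 1.7 → max 2.0
Smallest max regret = 0.4 → Aggressive.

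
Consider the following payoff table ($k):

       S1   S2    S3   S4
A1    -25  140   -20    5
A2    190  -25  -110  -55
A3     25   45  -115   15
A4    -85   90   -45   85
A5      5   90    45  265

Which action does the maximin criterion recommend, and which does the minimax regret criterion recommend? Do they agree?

Row minima: A1=-25, A2=-110, A3=-115, A4=-85, A5=5
Best worst-case = 5 → A5.
Column bests: S1=190, S2=140, S3=45, S4=265.
A1 regrets: 215, 0, 65, 260 → max 260
A2 regrets: 0, 165, 155, 320 → max 320
A3 regrets: 165, 95, 160, 250 → max 250
A4 regrets: 275, 50, 90, 180 → max 275
A5 regrets: 185, 50, 0, 0 → max 185
Smallest max regret = 185 → A5.

maximin → A5; minimax regret → A5 (agree)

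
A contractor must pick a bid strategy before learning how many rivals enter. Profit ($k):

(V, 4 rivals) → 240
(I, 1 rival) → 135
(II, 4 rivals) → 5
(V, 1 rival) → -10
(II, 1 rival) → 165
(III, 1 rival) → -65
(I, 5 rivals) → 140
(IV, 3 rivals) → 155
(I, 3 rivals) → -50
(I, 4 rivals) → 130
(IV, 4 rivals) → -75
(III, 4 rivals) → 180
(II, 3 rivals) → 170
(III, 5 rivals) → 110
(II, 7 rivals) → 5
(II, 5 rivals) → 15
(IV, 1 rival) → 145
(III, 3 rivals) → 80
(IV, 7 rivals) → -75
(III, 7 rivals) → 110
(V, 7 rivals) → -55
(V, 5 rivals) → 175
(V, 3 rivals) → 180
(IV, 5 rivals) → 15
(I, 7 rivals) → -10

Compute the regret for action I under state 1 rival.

30

Best payoff under 1 rival is 165.
Regret = 165 − 135 = 30.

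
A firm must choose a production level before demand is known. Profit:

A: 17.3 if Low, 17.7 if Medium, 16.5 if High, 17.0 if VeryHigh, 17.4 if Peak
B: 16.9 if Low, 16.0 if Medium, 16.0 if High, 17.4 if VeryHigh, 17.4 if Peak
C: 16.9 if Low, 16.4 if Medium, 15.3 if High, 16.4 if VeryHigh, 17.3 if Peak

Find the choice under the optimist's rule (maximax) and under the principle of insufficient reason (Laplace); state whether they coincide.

maximax → A; laplace → A (agree)

Row maxima: A=17.7, B=17.4, C=17.3
Best best-case = 17.7 → A.
Row averages: A=17.18, B=16.74, C=16.46
Highest average = 17.18 → A.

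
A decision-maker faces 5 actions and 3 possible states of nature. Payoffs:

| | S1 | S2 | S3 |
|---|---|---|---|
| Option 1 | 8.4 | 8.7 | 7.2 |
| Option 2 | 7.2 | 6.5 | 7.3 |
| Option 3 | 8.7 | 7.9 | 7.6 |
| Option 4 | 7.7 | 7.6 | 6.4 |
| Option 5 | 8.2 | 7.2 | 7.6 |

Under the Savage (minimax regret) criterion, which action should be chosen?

Option 1

Column bests: S1=8.7, S2=8.7, S3=7.6.
Option 1 regrets: 0.3, 0.0, 0.4 → max 0.4
Option 2 regrets: 1.5, 2.2, 0.3 → max 2.2
Option 3 regrets: 0.0, 0.8, 0.0 → max 0.8
Option 4 regrets: 1.0, 1.1, 1.2 → max 1.2
Option 5 regrets: 0.5, 1.5, 0.0 → max 1.5
Smallest max regret = 0.4 → Option 1.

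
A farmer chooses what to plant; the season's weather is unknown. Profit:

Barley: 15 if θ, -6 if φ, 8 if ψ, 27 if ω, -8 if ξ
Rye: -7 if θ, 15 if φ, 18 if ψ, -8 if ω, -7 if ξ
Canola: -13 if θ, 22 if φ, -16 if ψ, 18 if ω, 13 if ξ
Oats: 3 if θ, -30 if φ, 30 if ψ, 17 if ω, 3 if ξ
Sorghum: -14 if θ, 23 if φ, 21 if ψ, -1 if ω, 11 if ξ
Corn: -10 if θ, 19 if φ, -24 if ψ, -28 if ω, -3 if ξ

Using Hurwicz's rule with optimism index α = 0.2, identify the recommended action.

Barley

Barley: 0.2·27 + 0.8·(-8) = -1
Rye: 0.2·18 + 0.8·(-8) = -2.8
Canola: 0.2·22 + 0.8·(-16) = -8.4
Oats: 0.2·30 + 0.8·(-30) = -18
Sorghum: 0.2·23 + 0.8·(-14) = -6.6
Corn: 0.2·19 + 0.8·(-28) = -18.6
Highest Hurwicz score = -1 → Barley.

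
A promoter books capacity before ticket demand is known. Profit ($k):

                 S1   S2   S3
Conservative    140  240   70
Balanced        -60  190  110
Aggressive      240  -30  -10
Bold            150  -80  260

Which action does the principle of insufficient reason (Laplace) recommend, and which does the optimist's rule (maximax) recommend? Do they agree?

laplace → Conservative; maximax → Bold (disagree)

Row averages: Conservative=150, Balanced=80, Aggressive=200/3, Bold=110
Highest average = 150 → Conservative.
Row maxima: Conservative=240, Balanced=190, Aggressive=240, Bold=260
Best best-case = 260 → Bold.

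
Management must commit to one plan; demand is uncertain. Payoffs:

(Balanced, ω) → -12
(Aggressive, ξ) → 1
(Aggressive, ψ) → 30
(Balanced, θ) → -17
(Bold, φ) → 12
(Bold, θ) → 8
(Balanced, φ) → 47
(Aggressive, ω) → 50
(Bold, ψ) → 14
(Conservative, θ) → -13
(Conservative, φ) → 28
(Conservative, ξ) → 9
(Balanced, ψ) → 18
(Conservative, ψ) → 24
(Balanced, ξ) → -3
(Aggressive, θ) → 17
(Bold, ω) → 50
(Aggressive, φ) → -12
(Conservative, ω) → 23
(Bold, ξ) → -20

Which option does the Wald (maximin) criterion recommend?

Row minima: Conservative=-13, Balanced=-17, Aggressive=-12, Bold=-20
Best worst-case = -12 → Aggressive.

Aggressive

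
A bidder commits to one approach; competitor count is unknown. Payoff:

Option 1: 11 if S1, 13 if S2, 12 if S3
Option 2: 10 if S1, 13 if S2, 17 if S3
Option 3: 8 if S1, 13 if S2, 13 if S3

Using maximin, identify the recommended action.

Option 1

Row minima: Option 1=11, Option 2=10, Option 3=8
Best worst-case = 11 → Option 1.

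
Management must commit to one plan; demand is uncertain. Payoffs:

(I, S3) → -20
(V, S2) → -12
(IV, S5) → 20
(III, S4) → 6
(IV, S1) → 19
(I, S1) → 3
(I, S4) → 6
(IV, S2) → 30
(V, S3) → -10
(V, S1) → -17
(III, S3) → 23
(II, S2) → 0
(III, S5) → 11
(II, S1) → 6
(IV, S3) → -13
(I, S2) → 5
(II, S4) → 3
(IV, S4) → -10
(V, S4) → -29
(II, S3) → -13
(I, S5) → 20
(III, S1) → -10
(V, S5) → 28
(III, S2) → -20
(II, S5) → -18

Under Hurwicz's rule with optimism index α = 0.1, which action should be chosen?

I: 0.1·20 + 0.9·(-20) = -16
II: 0.1·6 + 0.9·(-18) = -15.6
III: 0.1·23 + 0.9·(-20) = -15.7
IV: 0.1·30 + 0.9·(-13) = -8.7
V: 0.1·28 + 0.9·(-29) = -23.3
Highest Hurwicz score = -8.7 → IV.

IV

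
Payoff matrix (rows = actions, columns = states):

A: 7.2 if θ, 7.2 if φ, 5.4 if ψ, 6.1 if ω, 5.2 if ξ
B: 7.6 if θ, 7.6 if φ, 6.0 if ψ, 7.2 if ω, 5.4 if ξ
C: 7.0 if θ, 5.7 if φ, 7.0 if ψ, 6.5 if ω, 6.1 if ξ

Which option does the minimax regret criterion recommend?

B

Column bests: θ=7.6, φ=7.6, ψ=7.0, ω=7.2, ξ=6.1.
A regrets: 0.4, 0.4, 1.6, 1.1, 0.9 → max 1.6
B regrets: 0.0, 0.0, 1.0, 0.0, 0.7 → max 1.0
C regrets: 0.6, 1.9, 0.0, 0.7, 0.0 → max 1.9
Smallest max regret = 1.0 → B.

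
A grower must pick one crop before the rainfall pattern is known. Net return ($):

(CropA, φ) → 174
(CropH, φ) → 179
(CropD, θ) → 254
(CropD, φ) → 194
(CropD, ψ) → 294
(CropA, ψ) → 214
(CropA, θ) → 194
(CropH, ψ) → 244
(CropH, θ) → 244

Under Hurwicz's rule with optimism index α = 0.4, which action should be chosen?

CropD

CropD: 0.4·294 + 0.6·194 = 234
CropH: 0.4·244 + 0.6·179 = 205
CropA: 0.4·214 + 0.6·174 = 190
Highest Hurwicz score = 234 → CropD.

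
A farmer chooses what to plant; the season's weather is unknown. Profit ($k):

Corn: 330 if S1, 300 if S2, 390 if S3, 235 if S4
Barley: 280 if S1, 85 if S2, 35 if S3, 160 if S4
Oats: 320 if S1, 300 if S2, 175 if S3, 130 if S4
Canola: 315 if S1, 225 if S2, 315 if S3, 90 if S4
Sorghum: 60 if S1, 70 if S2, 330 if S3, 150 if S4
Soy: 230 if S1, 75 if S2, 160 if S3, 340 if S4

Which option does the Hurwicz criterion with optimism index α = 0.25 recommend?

Corn: 0.25·390 + 0.75·235 = 273.75
Barley: 0.25·280 + 0.75·35 = 96.25
Oats: 0.25·320 + 0.75·130 = 177.5
Canola: 0.25·315 + 0.75·90 = 146.25
Sorghum: 0.25·330 + 0.75·60 = 127.5
Soy: 0.25·340 + 0.75·75 = 141.25
Highest Hurwicz score = 273.75 → Corn.

Corn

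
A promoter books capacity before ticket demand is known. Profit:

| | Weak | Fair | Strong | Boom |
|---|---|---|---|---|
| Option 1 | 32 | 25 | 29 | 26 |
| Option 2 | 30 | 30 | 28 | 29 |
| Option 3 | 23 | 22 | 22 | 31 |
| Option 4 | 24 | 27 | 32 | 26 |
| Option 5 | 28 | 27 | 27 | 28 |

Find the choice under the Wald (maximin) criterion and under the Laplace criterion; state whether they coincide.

Row minima: Option 1=25, Option 2=28, Option 3=22, Option 4=24, Option 5=27
Best worst-case = 28 → Option 2.
Row averages: Option 1=28, Option 2=29.25, Option 3=24.5, Option 4=27.25, Option 5=27.5
Highest average = 29.25 → Option 2.

maximin → Option 2; laplace → Option 2 (agree)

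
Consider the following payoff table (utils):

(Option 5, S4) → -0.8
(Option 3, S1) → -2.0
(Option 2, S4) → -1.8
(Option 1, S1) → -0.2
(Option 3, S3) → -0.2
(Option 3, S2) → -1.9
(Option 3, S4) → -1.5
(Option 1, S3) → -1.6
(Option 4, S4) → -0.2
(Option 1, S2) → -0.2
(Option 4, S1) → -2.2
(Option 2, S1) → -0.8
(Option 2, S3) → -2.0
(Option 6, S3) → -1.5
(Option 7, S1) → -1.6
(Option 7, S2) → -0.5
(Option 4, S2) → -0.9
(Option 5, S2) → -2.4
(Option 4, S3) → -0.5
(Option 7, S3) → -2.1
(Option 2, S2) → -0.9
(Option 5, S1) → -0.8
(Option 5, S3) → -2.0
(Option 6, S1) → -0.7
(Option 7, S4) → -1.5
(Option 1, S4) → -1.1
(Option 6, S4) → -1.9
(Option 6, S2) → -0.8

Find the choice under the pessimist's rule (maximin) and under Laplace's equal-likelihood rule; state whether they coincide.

Row minima: Option 1=-1.6, Option 2=-2.0, Option 3=-2.0, Option 4=-2.2, Option 5=-2.4, Option 6=-1.9, Option 7=-2.1
Best worst-case = -1.6 → Option 1.
Row averages: Option 1=-0.775, Option 2=-1.375, Option 3=-1.4, Option 4=-0.95, Option 5=-1.5, Option 6=-1.225, Option 7=-1.425
Highest average = -0.775 → Option 1.

maximin → Option 1; laplace → Option 1 (agree)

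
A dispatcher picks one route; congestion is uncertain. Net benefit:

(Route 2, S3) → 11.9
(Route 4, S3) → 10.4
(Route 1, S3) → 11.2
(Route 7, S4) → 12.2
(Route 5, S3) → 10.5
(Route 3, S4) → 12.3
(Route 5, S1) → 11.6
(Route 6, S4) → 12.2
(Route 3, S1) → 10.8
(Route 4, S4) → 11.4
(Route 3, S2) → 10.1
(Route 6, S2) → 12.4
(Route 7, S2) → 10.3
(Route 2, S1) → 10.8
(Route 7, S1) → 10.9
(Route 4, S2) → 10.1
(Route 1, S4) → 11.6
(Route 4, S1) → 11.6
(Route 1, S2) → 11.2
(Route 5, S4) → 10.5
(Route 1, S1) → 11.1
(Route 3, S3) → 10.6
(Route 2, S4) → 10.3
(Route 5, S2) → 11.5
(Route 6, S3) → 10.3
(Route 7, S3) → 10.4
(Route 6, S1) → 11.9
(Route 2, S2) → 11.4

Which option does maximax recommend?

Row maxima: Route 1=11.6, Route 2=11.9, Route 3=12.3, Route 4=11.6, Route 5=11.6, Route 6=12.4, Route 7=12.2
Best best-case = 12.4 → Route 6.

Route 6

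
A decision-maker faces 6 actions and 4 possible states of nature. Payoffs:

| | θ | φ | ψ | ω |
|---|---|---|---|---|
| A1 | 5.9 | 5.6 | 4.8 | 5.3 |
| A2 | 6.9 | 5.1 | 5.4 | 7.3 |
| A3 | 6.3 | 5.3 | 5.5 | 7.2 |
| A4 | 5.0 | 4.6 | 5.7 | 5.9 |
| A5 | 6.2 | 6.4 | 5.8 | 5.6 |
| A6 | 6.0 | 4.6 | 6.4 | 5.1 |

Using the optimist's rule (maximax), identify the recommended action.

Row maxima: A1=5.9, A2=7.3, A3=7.2, A4=5.9, A5=6.4, A6=6.4
Best best-case = 7.3 → A2.

A2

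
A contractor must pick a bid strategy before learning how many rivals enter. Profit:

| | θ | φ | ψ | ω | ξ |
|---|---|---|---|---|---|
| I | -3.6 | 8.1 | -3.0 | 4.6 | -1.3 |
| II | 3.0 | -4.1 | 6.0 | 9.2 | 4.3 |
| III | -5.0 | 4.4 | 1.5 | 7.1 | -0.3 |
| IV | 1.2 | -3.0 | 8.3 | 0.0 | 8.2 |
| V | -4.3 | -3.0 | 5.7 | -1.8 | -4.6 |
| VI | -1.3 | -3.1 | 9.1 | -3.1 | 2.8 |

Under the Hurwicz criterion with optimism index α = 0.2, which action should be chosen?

VI

I: 0.2·8.1 + 0.8·(-3.6) = -1.26
II: 0.2·9.2 + 0.8·(-4.1) = -1.44
III: 0.2·7.1 + 0.8·(-5.0) = -2.58
IV: 0.2·8.3 + 0.8·(-3.0) = -0.74
V: 0.2·5.7 + 0.8·(-4.6) = -2.54
VI: 0.2·9.1 + 0.8·(-3.1) = -0.66
Highest Hurwicz score = -0.66 → VI.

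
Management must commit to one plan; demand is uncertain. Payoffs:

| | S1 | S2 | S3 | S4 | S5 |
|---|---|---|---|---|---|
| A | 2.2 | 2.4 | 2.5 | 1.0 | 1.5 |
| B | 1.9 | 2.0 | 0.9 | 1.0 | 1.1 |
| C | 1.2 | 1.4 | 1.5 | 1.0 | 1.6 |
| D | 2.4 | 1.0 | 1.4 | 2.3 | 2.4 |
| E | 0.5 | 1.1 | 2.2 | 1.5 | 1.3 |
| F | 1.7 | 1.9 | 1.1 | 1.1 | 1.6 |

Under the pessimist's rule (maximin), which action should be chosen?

Row minima: A=1.0, B=0.9, C=1.0, D=1.0, E=0.5, F=1.1
Best worst-case = 1.1 → F.

F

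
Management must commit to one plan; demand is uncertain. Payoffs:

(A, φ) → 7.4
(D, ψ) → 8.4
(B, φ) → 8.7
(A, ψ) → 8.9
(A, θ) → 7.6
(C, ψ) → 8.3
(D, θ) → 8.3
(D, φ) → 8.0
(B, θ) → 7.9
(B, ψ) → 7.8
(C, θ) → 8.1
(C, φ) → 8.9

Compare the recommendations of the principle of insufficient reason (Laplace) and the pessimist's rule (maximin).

laplace → C; maximin → C (agree)

Row averages: A=239/30, B=122/15, C=253/30, D=247/30
Highest average = 253/30 → C.
Row minima: A=7.4, B=7.8, C=8.1, D=8.0
Best worst-case = 8.1 → C.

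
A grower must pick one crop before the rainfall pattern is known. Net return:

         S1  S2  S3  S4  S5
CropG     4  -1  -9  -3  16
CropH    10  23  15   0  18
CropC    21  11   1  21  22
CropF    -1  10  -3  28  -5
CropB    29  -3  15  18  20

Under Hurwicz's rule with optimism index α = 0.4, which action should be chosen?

CropG: 0.4·16 + 0.6·(-9) = 1
CropH: 0.4·23 + 0.6·0 = 9.2
CropC: 0.4·22 + 0.6·1 = 9.4
CropF: 0.4·28 + 0.6·(-5) = 8.2
CropB: 0.4·29 + 0.6·(-3) = 9.8
Highest Hurwicz score = 9.8 → CropB.

CropB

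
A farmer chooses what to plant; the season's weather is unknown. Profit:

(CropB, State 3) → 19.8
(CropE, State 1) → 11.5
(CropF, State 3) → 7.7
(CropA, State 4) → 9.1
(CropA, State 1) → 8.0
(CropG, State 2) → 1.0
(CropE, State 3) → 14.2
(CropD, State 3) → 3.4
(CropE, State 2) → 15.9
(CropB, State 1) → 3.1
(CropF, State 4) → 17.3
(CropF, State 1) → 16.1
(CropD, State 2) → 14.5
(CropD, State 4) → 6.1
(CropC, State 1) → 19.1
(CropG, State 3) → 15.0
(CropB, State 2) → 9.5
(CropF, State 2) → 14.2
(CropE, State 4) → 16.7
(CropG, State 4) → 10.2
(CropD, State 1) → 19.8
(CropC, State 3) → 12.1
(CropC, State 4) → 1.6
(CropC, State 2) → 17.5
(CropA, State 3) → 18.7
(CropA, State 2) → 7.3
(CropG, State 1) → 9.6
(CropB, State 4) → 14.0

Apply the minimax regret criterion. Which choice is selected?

Column bests: State 1=19.8, State 2=17.5, State 3=19.8, State 4=17.3.
CropG regrets: 10.2, 16.5, 4.8, 7.1 → max 16.5
CropD regrets: 0.0, 3.0, 16.4, 11.2 → max 16.4
CropE regrets: 8.3, 1.6, 5.6, 0.6 → max 8.3
CropA regrets: 11.8, 10.2, 1.1, 8.2 → max 11.8
CropC regrets: 0.7, 0.0, 7.7, 15.7 → max 15.7
CropB regrets: 16.7, 8.0, 0.0, 3.3 → max 16.7
CropF regrets: 3.7, 3.3, 12.1, 0.0 → max 12.1
Smallest max regret = 8.3 → CropE.

CropE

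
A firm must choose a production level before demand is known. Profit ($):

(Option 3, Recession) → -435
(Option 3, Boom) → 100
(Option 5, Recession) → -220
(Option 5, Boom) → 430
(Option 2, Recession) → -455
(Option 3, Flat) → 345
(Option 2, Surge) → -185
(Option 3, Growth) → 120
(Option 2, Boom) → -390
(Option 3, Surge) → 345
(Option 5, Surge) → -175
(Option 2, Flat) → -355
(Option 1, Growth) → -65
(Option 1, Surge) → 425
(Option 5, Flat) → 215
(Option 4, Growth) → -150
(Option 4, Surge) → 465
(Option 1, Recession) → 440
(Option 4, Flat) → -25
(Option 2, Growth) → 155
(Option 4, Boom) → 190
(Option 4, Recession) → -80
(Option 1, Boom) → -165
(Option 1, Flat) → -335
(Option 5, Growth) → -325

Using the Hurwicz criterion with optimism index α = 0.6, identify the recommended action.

Option 1: 0.6·440 + 0.4·(-335) = 130
Option 2: 0.6·155 + 0.4·(-455) = -89
Option 3: 0.6·345 + 0.4·(-435) = 33
Option 4: 0.6·465 + 0.4·(-150) = 219
Option 5: 0.6·430 + 0.4·(-325) = 128
Highest Hurwicz score = 219 → Option 4.

Option 4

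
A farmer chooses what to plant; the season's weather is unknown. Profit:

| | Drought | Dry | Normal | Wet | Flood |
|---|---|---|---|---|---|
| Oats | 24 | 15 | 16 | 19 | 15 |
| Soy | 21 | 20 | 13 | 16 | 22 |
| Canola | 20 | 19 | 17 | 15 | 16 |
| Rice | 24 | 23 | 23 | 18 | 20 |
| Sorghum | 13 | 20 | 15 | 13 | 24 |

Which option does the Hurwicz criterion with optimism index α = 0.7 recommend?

Rice

Oats: 0.7·24 + 0.3·15 = 21.3
Soy: 0.7·22 + 0.3·13 = 19.3
Canola: 0.7·20 + 0.3·15 = 18.5
Rice: 0.7·24 + 0.3·18 = 22.2
Sorghum: 0.7·24 + 0.3·13 = 20.7
Highest Hurwicz score = 22.2 → Rice.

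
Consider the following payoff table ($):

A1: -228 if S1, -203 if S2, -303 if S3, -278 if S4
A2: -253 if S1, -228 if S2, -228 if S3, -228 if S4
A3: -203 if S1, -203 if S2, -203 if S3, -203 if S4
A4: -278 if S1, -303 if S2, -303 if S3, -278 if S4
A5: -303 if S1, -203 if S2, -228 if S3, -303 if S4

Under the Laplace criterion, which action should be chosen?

Row averages: A1=-253, A2=-234.25, A3=-203, A4=-290.5, A5=-259.25
Highest average = -203 → A3.

A3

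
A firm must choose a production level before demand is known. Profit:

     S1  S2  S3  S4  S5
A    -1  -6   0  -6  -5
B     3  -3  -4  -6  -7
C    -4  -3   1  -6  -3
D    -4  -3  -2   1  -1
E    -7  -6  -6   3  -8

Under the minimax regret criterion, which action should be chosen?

Column bests: S1=3, S2=-3, S3=1, S4=3, S5=-1.
A regrets: 4, 3, 1, 9, 4 → max 9
B regrets: 0, 0, 5, 9, 6 → max 9
C regrets: 7, 0, 0, 9, 2 → max 9
D regrets: 7, 0, 3, 2, 0 → max 7
E regrets: 10, 3, 7, 0, 7 → max 10
Smallest max regret = 7 → D.

D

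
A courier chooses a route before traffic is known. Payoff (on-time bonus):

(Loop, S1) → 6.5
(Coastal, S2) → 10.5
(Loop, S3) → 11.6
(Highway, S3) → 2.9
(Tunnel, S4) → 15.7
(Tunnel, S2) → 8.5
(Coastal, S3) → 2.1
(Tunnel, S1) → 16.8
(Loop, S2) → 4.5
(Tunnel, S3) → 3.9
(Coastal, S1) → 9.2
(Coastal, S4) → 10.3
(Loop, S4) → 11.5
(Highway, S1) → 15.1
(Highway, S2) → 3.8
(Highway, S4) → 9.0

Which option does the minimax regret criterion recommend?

Tunnel

Column bests: S1=16.8, S2=10.5, S3=11.6, S4=15.7.
Loop regrets: 10.3, 6.0, 0.0, 4.2 → max 10.3
Coastal regrets: 7.6, 0.0, 9.5, 5.4 → max 9.5
Tunnel regrets: 0.0, 2.0, 7.7, 0.0 → max 7.7
Highway regrets: 1.7, 6.7, 8.7, 6.7 → max 8.7
Smallest max regret = 7.7 → Tunnel.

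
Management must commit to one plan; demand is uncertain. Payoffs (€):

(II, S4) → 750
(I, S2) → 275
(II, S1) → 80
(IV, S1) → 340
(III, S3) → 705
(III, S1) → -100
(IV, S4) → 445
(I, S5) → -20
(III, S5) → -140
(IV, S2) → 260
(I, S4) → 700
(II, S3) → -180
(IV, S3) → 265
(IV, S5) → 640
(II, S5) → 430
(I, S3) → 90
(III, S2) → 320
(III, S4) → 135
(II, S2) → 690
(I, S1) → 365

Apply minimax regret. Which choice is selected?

Column bests: S1=365, S2=690, S3=705, S4=750, S5=640.
I regrets: 0, 415, 615, 50, 660 → max 660
II regrets: 285, 0, 885, 0, 210 → max 885
III regrets: 465, 370, 0, 615, 780 → max 780
IV regrets: 25, 430, 440, 305, 0 → max 440
Smallest max regret = 440 → IV.

IV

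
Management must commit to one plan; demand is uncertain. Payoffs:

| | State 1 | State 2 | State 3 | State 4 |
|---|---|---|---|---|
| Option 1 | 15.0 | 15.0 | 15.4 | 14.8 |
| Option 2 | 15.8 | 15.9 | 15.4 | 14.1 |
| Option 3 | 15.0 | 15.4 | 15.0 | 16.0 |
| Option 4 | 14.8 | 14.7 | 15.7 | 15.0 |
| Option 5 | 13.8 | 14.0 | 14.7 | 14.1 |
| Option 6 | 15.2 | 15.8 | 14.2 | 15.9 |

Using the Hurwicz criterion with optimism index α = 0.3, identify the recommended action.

Option 3

Option 1: 0.3·15.4 + 0.7·14.8 = 14.98
Option 2: 0.3·15.9 + 0.7·14.1 = 14.64
Option 3: 0.3·16.0 + 0.7·15.0 = 15.3
Option 4: 0.3·15.7 + 0.7·14.7 = 15
Option 5: 0.3·14.7 + 0.7·13.8 = 14.07
Option 6: 0.3·15.9 + 0.7·14.2 = 14.71
Highest Hurwicz score = 15.3 → Option 3.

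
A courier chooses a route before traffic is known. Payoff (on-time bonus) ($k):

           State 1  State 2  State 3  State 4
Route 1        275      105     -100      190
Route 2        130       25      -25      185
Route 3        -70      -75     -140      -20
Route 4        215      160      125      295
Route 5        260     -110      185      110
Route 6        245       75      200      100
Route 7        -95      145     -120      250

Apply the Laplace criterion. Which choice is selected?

Row averages: Route 1=117.5, Route 2=78.75, Route 3=-76.25, Route 4=198.75, Route 5=111.25, Route 6=155, Route 7=45
Highest average = 198.75 → Route 4.

Route 4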